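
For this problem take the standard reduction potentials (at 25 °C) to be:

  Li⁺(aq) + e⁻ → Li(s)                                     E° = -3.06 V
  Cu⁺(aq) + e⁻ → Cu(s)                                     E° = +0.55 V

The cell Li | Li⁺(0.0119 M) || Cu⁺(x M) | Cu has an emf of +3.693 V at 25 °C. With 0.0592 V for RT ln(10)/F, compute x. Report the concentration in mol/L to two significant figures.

0.30 M

Cu⁺/Cu is the cathode, Li⁺/Li the anode: E°cell = +3.61 V, n = 1.
Overall reaction: Cu⁺(aq) + Li(s) → Cu(s) + Li⁺(aq); Q = [Li⁺]^1/[Cu⁺]^1.
From E = E° − (0.0592/n) log Q: log Q = (E° − E)·n/0.0592 = (+3.61 − (+3.693))·1/0.0592 = -1.4020.
So 1·log[Cu⁺] = 1·log(0.0119) − log Q = -1.9245 − (-1.4020) = -0.5225; [Cu⁺] = 10^(-0.5225) ≈ 0.30 M.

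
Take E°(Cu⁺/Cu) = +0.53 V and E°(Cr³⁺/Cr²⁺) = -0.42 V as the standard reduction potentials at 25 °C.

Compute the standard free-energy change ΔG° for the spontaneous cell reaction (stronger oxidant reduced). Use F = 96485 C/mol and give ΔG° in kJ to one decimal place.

Cu⁺/Cu (E° = +0.53 V) is the cathode; Cr³⁺/Cr²⁺ (E° = -0.42 V) is the anode, so E°cell = +0.95 V.
Balancing electrons gives n = 1 (lcm of 1 and 1).
ΔG° = −nFE° = −(1)(96485)(+0.95) = -91,661 J = -91.7 kJ.

-91.7 kJ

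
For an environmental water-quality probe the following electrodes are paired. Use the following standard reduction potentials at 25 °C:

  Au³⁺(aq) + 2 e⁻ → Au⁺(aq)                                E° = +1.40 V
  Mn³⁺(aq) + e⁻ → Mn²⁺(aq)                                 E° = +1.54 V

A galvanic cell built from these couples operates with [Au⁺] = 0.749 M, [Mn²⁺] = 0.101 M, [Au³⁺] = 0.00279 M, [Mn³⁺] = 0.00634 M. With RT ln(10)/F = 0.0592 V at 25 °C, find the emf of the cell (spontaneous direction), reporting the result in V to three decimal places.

+0.141 V

Mn³⁺/Mn²⁺ is the cathode (higher E°), Au³⁺/Au⁺ the anode: E°cell = +1.54 − (+1.40) = +0.14 V, n = 2.
Overall: 2 Mn³⁺(aq) + Au⁺(aq) → 2 Mn²⁺(aq) + Au³⁺(aq)
Q = [Mn²⁺]^2·[Au³⁺] / ([Mn³⁺]^2·[Au⁺]); log Q = -0.024.
E = E° − (0.0592/n) log Q = +0.14 − (0.0592/2)(-0.024) = +0.141 V.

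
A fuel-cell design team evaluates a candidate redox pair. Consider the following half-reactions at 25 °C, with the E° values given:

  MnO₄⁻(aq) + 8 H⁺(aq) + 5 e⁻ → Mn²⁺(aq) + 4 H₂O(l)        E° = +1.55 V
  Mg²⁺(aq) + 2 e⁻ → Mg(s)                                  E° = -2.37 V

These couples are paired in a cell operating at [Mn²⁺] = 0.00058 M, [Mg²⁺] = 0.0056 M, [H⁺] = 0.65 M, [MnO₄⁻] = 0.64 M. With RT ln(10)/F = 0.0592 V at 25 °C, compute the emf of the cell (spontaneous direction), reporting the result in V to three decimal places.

+4.005 V

MnO₄⁻/Mn²⁺ is the cathode (higher E°), Mg²⁺/Mg the anode: E°cell = +1.55 − (-2.37) = +3.92 V, n = 10.
Overall: 2 MnO₄⁻(aq) + 16 H⁺(aq) + 5 Mg(s) → 2 Mn²⁺(aq) + 8 H₂O(l) + 5 Mg²⁺(aq)
Q = [Mn²⁺]^2·[Mg²⁺]^5 / ([MnO₄⁻]^2·[H⁺]^16); log Q = -14.351.
E = E° − (0.0592/n) log Q = +3.92 − (0.0592/10)(-14.351) = +4.005 V.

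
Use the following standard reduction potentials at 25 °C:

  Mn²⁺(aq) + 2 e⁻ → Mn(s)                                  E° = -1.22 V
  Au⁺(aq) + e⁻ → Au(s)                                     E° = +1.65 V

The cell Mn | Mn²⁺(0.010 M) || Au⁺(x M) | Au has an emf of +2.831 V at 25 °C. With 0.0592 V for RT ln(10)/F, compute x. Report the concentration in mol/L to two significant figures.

0.022 M

Au⁺/Au is the cathode, Mn²⁺/Mn the anode: E°cell = +2.87 V, n = 2.
Overall reaction: 2 Au⁺(aq) + Mn(s) → 2 Au(s) + Mn²⁺(aq); Q = [Mn²⁺]^1/[Au⁺]^2.
From E = E° − (0.0592/n) log Q: log Q = (E° − E)·n/0.0592 = (+2.87 − (+2.831))·2/0.0592 = 1.3176.
So 2·log[Au⁺] = 1·log(0.01) − log Q = -2.0000 − (1.3176) = -3.3176; log[Au⁺] = -3.3176 / 2 = -1.6588; [Au⁺] = 10^(-1.6588) ≈ 0.022 M.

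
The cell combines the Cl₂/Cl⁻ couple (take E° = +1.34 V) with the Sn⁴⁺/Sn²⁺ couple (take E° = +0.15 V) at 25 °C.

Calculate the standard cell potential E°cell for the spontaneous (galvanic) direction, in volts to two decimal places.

+1.19 V

The Cl₂/Cl⁻ couple has the higher reduction potential, so it is the cathode; Sn⁴⁺/Sn²⁺ is oxidised at the anode.
E°cell = E°(cathode) − E°(anode) = (+1.34) − (+0.15) = +1.19 V.
Since E°cell > 0, the reaction is spontaneous under standard conditions.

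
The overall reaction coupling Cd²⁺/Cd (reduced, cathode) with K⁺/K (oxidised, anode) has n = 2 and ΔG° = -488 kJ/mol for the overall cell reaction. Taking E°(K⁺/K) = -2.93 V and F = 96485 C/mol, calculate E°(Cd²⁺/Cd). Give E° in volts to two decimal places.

E°cell = −ΔG°/(nF) = −(-488×10³)/((2)(96485)) = +2.529 V.
Since Cd²⁺/Cd is the cathode and K⁺/K the anode, E°cell = E°(Cd²⁺/Cd) − E°(K⁺/K).
So E°(Cd²⁺/Cd) = E°cell + E°(K⁺/K) = +2.529 + (-2.93) = -0.40 V.

-0.40 V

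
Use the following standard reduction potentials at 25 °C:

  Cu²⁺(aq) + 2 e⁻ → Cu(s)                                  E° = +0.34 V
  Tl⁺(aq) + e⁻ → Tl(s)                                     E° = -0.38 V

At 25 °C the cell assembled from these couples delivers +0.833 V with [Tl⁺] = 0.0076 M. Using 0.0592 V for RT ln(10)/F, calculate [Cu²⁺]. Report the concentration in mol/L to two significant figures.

Cu²⁺/Cu is the cathode, Tl⁺/Tl the anode: E°cell = +0.72 V, n = 2.
Overall reaction: Cu²⁺(aq) + 2 Tl(s) → Cu(s) + 2 Tl⁺(aq); Q = [Tl⁺]^2/[Cu²⁺]^1.
From E = E° − (0.0592/n) log Q: log Q = (E° − E)·n/0.0592 = (+0.72 − (+0.833))·2/0.0592 = -3.8176.
So 1·log[Cu²⁺] = 2·log(0.0076) − log Q = -4.2384 − (-3.8176) = -0.4208; [Cu²⁺] = 10^(-0.4208) ≈ 0.38 M.

0.38 M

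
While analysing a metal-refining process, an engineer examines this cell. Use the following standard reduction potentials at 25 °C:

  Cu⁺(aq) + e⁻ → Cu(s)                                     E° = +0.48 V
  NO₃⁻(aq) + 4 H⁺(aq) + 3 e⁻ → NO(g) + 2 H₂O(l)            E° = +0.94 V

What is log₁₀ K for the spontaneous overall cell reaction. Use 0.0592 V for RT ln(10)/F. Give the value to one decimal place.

Cathode: NO₃⁻/NO; anode: Cu⁺/Cu. E°cell = +0.46 V, n = 3.
log K = nE°cell / 0.0592 = (3)(+0.46) / 0.0592 = 23.3.

23.3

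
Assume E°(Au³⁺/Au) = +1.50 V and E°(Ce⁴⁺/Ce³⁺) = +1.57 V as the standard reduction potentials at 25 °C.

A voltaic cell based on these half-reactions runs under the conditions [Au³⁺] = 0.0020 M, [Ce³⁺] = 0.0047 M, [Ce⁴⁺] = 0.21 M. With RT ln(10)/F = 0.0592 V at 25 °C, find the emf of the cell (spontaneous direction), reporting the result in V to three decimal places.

Ce⁴⁺/Ce³⁺ is the cathode (higher E°), Au³⁺/Au the anode: E°cell = +1.57 − (+1.50) = +0.07 V, n = 3.
Overall: 3 Ce⁴⁺(aq) + Au(s) → 3 Ce³⁺(aq) + Au³⁺(aq)
Q = [Ce³⁺]^3·[Au³⁺] / ([Ce⁴⁺]^3); log Q = -7.649.
E = E° − (0.0592/n) log Q = +0.07 − (0.0592/3)(-7.649) = +0.221 V.

+0.221 V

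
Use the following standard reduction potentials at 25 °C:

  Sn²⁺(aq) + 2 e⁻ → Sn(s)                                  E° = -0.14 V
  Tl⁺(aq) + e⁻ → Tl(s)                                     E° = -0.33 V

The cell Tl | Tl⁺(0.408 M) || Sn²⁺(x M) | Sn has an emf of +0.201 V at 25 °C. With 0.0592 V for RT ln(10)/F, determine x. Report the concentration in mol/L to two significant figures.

0.39 M

Sn²⁺/Sn is the cathode, Tl⁺/Tl the anode: E°cell = +0.19 V, n = 2.
Overall reaction: Sn²⁺(aq) + 2 Tl(s) → Sn(s) + 2 Tl⁺(aq); Q = [Tl⁺]^2/[Sn²⁺]^1.
From E = E° − (0.0592/n) log Q: log Q = (E° − E)·n/0.0592 = (+0.19 − (+0.201))·2/0.0592 = -0.3716.
So 1·log[Sn²⁺] = 2·log(0.408) − log Q = -0.7787 − (-0.3716) = -0.4071; [Sn²⁺] = 10^(-0.4071) ≈ 0.39 M.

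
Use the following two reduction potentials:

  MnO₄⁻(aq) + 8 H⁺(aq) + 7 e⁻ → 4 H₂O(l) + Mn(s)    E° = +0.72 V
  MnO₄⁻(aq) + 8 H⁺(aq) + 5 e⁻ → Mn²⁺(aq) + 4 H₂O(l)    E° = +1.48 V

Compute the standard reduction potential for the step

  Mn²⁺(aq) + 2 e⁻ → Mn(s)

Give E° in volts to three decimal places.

-1.180 V

Sequential free energies add, so n₃E°₃ = n₁E°₁ + n₂E°₂.
With n₃ = 7, and the known step contributing 5×(+1.48) V, the unknown satisfies 2·E° = 7×(+0.72) − 5×(+1.48) = -2.360.
E° = -2.360 / 2 = -1.180 V.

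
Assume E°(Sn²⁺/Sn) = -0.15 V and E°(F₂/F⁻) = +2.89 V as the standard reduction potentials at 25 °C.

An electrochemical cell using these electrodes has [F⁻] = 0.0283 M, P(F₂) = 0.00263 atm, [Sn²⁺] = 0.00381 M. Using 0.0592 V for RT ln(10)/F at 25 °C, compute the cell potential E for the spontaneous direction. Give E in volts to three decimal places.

+3.127 V

F₂/F⁻ is the cathode (higher E°), Sn²⁺/Sn the anode: E°cell = +2.89 − (-0.15) = +3.04 V, n = 2.
Overall: F₂(g) + Sn(s) → 2 F⁻(aq) + Sn²⁺(aq)
Q = [F⁻]^2·[Sn²⁺] / (P(F₂)); log Q = -2.935.
E = E° − (0.0592/n) log Q = +3.04 − (0.0592/2)(-2.935) = +3.127 V.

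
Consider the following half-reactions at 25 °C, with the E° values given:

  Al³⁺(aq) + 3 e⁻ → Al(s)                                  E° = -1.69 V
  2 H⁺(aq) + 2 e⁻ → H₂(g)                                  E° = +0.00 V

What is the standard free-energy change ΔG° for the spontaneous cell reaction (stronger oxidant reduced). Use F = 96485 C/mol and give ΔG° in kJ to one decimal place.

H⁺/H₂ (E° = +0.00 V) is the cathode; Al³⁺/Al (E° = -1.69 V) is the anode, so E°cell = +1.69 V.
Balancing electrons gives n = 6 (lcm of 2 and 3).
ΔG° = −nFE° = −(6)(96485)(+1.69) = -978,358 J = -978.4 kJ.

-978.4 kJ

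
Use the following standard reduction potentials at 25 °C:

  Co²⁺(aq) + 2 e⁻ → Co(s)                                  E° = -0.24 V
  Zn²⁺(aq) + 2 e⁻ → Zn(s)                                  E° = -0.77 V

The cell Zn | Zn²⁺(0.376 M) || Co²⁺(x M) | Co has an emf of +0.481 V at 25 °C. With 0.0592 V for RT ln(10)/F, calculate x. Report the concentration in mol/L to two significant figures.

0.0083 M

Co²⁺/Co is the cathode, Zn²⁺/Zn the anode: E°cell = +0.53 V, n = 2.
Overall reaction: Co²⁺(aq) + Zn(s) → Co(s) + Zn²⁺(aq); Q = [Zn²⁺]^1/[Co²⁺]^1.
From E = E° − (0.0592/n) log Q: log Q = (E° − E)·n/0.0592 = (+0.53 − (+0.481))·2/0.0592 = 1.6554.
So 1·log[Co²⁺] = 1·log(0.376) − log Q = -0.4248 − (1.6554) = -2.0802; [Co²⁺] = 10^(-2.0802) ≈ 0.0083 M.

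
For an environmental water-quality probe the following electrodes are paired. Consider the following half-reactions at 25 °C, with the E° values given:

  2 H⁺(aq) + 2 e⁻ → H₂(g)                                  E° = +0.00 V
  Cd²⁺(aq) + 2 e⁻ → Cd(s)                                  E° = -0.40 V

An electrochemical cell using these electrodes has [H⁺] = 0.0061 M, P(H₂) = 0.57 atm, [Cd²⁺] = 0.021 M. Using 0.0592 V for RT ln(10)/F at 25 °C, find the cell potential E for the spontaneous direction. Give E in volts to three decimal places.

+0.326 V

H⁺/H₂ is the cathode (higher E°), Cd²⁺/Cd the anode: E°cell = +0.00 − (-0.40) = +0.40 V, n = 2.
Overall: 2 H⁺(aq) + Cd(s) → H₂(g) + Cd²⁺(aq)
Q = P(H₂)·[Cd²⁺] / ([H⁺]^2); log Q = 2.507.
E = E° − (0.0592/n) log Q = +0.40 − (0.0592/2)(2.507) = +0.326 V.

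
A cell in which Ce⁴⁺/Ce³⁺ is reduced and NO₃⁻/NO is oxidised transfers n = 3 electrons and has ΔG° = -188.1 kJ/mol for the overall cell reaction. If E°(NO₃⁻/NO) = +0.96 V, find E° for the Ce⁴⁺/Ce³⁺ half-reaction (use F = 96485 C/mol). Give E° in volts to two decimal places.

+1.61 V

E°cell = −ΔG°/(nF) = −(-188.1×10³)/((3)(96485)) = +0.650 V.
Since Ce⁴⁺/Ce³⁺ is the cathode and NO₃⁻/NO the anode, E°cell = E°(Ce⁴⁺/Ce³⁺) − E°(NO₃⁻/NO).
So E°(Ce⁴⁺/Ce³⁺) = E°cell + E°(NO₃⁻/NO) = +0.650 + (+0.96) = +1.61 V.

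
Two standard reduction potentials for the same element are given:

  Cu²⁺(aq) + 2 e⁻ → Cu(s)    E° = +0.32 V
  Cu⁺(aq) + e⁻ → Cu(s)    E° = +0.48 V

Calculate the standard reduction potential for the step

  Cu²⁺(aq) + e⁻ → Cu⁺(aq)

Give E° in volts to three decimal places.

+0.160 V

Sequential free energies add, so n₃E°₃ = n₁E°₁ + n₂E°₂.
With n₃ = 2, and the known step contributing 1×(+0.48) V, the unknown satisfies 1·E° = 2×(+0.32) − 1×(+0.48) = +0.160.
E° = +0.160 / 1 = +0.160 V.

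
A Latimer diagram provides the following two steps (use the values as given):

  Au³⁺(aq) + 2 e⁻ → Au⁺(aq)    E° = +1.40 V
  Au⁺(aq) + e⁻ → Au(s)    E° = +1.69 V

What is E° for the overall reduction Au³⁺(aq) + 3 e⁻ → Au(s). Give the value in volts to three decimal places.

+1.497 V

Adding the free-energy changes (−nFE°) of the two steps gives −n₃FE°₃ = −n₁FE°₁ − n₂FE°₂.
E°₃ = (2×+1.40 + 1×+1.69) / 3 = (+4.490) / 3 = +1.497 V.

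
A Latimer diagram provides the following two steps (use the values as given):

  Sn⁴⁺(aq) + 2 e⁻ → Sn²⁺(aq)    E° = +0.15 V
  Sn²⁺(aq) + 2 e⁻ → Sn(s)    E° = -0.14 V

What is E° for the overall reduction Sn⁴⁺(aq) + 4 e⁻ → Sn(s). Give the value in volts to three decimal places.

Adding the free-energy changes (−nFE°) of the two steps gives −n₃FE°₃ = −n₁FE°₁ − n₂FE°₂.
E°₃ = (2×+0.15 + 2×-0.14) / 4 = (+0.020) / 4 = +0.005 V.

+0.005 V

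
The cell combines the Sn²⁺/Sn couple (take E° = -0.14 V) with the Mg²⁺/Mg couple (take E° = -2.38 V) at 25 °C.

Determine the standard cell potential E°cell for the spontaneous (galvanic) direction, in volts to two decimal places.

+2.24 V

The Sn²⁺/Sn couple has the higher reduction potential, so it is the cathode; Mg²⁺/Mg is oxidised at the anode.
E°cell = E°(cathode) − E°(anode) = (-0.14) − (-2.38) = +2.24 V.
Since E°cell > 0, the reaction is spontaneous under standard conditions.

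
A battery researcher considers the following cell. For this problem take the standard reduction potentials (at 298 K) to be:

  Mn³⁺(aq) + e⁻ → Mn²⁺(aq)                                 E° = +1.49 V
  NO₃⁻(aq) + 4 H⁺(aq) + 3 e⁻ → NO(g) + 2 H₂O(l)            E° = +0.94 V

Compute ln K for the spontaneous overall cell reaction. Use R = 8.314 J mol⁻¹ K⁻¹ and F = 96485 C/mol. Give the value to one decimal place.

Cathode: Mn³⁺/Mn²⁺; anode: NO₃⁻/NO. E°cell = (+1.49) − (+0.94) = +0.55 V, with n = 3.
ΔG° = −nFE° = −RT ln K, so ln K = nFE°/(RT) = (3)(96485)(+0.55) / ((8.314)(298)) = 64.257.

64.3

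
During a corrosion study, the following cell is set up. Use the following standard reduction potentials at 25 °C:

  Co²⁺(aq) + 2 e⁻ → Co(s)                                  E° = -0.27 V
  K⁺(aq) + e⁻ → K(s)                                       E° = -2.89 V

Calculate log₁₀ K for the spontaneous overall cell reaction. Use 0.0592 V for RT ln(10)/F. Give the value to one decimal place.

Cathode: Co²⁺/Co; anode: K⁺/K. E°cell = +2.62 V, n = 2.
log K = nE°cell / 0.0592 = (2)(+2.62) / 0.0592 = 88.5.

88.5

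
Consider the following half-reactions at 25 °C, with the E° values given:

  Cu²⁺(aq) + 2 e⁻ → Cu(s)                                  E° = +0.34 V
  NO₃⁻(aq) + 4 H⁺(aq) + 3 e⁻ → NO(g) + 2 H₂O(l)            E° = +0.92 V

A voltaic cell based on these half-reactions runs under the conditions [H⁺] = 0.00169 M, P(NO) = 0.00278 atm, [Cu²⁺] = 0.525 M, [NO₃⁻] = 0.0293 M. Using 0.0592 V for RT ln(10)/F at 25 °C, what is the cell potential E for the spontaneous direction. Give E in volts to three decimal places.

+0.390 V

NO₃⁻/NO is the cathode (higher E°), Cu²⁺/Cu the anode: E°cell = +0.92 − (+0.34) = +0.58 V, n = 6.
Overall: 2 NO₃⁻(aq) + 8 H⁺(aq) + 3 Cu(s) → 2 NO(g) + 4 H₂O(l) + 3 Cu²⁺(aq)
Q = P(NO)^2·[Cu²⁺]^3 / ([NO₃⁻]^2·[H⁺]^8); log Q = 19.292.
E = E° − (0.0592/n) log Q = +0.58 − (0.0592/6)(19.292) = +0.390 V.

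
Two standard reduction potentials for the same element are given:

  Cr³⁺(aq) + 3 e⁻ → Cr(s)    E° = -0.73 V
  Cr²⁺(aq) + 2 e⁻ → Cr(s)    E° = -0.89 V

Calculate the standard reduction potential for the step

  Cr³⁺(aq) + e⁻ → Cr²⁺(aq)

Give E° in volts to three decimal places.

-0.410 V

Sequential free energies add, so n₃E°₃ = n₁E°₁ + n₂E°₂.
With n₃ = 3, and the known step contributing 2×(-0.89) V, the unknown satisfies 1·E° = 3×(-0.73) − 2×(-0.89) = -0.410.
E° = -0.410 / 1 = -0.410 V.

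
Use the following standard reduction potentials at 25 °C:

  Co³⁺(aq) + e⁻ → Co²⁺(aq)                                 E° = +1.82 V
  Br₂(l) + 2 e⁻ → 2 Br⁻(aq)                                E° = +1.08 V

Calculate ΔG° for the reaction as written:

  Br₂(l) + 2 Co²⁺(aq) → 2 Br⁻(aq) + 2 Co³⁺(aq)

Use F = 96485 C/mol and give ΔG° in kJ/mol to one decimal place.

+142.8 kJ/mol

As written, Br₂/Br⁻ is reduced (cathode) and Co³⁺/Co²⁺ is oxidised (anode), so E°cell = (+1.08) − (+1.82) = -0.74 V.
Balancing electrons gives n = 2.
ΔG° = −nFE° = −(2)(96485)(-0.74) = 142,798 J = +142.8 kJ/mol.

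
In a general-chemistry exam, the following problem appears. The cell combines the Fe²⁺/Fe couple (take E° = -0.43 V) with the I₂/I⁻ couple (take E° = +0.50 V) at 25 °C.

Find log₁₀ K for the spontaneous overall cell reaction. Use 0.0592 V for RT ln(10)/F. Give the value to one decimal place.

Cathode: I₂/I⁻; anode: Fe²⁺/Fe. E°cell = +0.93 V, n = 2.
log K = nE°cell / 0.0592 = (2)(+0.93) / 0.0592 = 31.4.

31.4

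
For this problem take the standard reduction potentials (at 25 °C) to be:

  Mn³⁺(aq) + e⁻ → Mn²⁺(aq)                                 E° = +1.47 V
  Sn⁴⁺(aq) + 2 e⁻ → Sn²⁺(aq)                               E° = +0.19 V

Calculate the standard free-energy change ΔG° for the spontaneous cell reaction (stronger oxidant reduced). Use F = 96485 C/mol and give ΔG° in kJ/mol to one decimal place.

Mn³⁺/Mn²⁺ (E° = +1.47 V) is the cathode; Sn⁴⁺/Sn²⁺ (E° = +0.19 V) is the anode, so E°cell = +1.28 V.
Balancing electrons gives n = 2 (lcm of 1 and 2).
ΔG° = −nFE° = −(2)(96485)(+1.28) = -247,002 J = -247.0 kJ/mol.

-247.0 kJ/mol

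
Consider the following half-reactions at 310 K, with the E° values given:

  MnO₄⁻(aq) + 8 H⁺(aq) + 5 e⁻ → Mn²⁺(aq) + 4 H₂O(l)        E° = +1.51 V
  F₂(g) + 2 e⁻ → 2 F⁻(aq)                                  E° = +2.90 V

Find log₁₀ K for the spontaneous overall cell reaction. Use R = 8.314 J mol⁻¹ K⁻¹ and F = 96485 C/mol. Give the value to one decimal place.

Cathode: F₂/F⁻; anode: MnO₄⁻/Mn²⁺. E°cell = (+2.90) − (+1.51) = +1.39 V, with n = 10.
ΔG° = −nFE° = −RT ln K, so ln K = nFE°/(RT) = (10)(96485)(+1.39) / ((8.314)(310)) = 520.359.
log₁₀ K = 520.359 / ln 10 = 226.0.

226.0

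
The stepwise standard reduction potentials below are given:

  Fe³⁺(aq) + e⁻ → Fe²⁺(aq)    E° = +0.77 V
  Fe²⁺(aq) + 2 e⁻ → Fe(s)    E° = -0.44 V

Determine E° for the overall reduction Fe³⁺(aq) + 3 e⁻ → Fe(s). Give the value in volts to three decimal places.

-0.037 V

Standard free energies of sequential steps add: ΔG°₃ = ΔG°₁ + ΔG°₂, so n₃E°₃ = n₁E°₁ + n₂E°₂.
E°₃ = (1×+0.77 + 2×-0.44) / 3 = (-0.110) / 3 = -0.037 V.
Simply averaging or adding the two E° values would be wrong; the electron-weighted sum is required.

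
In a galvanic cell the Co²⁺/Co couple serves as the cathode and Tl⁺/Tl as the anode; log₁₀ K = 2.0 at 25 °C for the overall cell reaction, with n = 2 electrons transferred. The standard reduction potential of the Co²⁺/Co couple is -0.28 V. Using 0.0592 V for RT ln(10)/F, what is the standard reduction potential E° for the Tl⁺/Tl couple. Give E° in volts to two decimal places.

-0.34 V

E°cell = (0.0592/n)·log K = (0.0592/2)(2.0) = +0.059 V.
Since Co²⁺/Co is the cathode and Tl⁺/Tl the anode, E°cell = E°(Co²⁺/Co) − E°(Tl⁺/Tl).
So E°(Tl⁺/Tl) = E°(Co²⁺/Co) − E°cell = (-0.28) − (+0.059) = -0.34 V.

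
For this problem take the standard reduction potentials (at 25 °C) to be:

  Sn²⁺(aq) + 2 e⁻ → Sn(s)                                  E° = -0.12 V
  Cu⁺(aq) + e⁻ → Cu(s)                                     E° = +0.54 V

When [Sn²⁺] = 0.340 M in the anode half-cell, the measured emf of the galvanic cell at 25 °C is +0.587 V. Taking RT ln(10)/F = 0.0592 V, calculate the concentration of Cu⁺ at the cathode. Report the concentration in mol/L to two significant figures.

0.034 M

Cu⁺/Cu is the cathode, Sn²⁺/Sn the anode: E°cell = +0.66 V, n = 2.
Overall reaction: 2 Cu⁺(aq) + Sn(s) → 2 Cu(s) + Sn²⁺(aq); Q = [Sn²⁺]^1/[Cu⁺]^2.
From E = E° − (0.0592/n) log Q: log Q = (E° − E)·n/0.0592 = (+0.66 − (+0.587))·2/0.0592 = 2.4662.
So 2·log[Cu⁺] = 1·log(0.34) − log Q = -0.4685 − (2.4662) = -2.9347; log[Cu⁺] = -2.9347 / 2 = -1.4673; [Cu⁺] = 10^(-1.4673) ≈ 0.034 M.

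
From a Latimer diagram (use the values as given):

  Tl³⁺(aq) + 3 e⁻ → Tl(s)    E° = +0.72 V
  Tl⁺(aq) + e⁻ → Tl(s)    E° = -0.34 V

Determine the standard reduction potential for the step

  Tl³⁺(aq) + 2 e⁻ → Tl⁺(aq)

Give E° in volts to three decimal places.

+1.250 V

Sequential free energies add, so n₃E°₃ = n₁E°₁ + n₂E°₂.
With n₃ = 3, and the known step contributing 1×(-0.34) V, the unknown satisfies 2·E° = 3×(+0.72) − 1×(-0.34) = +2.500.
E° = +2.500 / 2 = +1.250 V.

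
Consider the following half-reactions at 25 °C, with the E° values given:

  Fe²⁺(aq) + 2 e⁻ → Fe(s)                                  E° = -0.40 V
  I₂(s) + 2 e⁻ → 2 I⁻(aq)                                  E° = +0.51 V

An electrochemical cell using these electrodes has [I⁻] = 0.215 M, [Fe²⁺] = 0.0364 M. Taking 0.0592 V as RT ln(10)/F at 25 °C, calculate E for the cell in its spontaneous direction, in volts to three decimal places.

+0.992 V

I₂/I⁻ is the cathode (higher E°), Fe²⁺/Fe the anode: E°cell = +0.51 − (-0.40) = +0.91 V, n = 2.
Overall: I₂(s) + Fe(s) → 2 I⁻(aq) + Fe²⁺(aq)
Q = [I⁻]^2·[Fe²⁺]; log Q = -2.774.
E = E° − (0.0592/n) log Q = +0.91 − (0.0592/2)(-2.774) = +0.992 V.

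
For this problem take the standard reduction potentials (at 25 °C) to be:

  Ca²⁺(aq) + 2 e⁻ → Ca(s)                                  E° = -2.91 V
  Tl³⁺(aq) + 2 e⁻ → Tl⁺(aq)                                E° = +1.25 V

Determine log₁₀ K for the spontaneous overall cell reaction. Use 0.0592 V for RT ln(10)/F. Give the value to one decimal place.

Cathode: Tl³⁺/Tl⁺; anode: Ca²⁺/Ca. E°cell = +4.16 V, n = 2.
log K = nE°cell / 0.0592 = (2)(+4.16) / 0.0592 = 140.5.

140.5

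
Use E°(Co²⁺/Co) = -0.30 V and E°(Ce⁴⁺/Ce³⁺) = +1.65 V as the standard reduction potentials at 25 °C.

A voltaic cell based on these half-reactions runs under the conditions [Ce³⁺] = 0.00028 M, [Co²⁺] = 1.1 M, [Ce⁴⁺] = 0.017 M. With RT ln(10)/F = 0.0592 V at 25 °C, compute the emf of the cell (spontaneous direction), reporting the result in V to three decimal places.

Ce⁴⁺/Ce³⁺ is the cathode (higher E°), Co²⁺/Co the anode: E°cell = +1.65 − (-0.30) = +1.95 V, n = 2.
Overall: 2 Ce⁴⁺(aq) + Co(s) → 2 Ce³⁺(aq) + Co²⁺(aq)
Q = [Ce³⁺]^2·[Co²⁺] / ([Ce⁴⁺]^2); log Q = -3.525.
E = E° − (0.0592/n) log Q = +1.95 − (0.0592/2)(-3.525) = +2.054 V.

+2.054 V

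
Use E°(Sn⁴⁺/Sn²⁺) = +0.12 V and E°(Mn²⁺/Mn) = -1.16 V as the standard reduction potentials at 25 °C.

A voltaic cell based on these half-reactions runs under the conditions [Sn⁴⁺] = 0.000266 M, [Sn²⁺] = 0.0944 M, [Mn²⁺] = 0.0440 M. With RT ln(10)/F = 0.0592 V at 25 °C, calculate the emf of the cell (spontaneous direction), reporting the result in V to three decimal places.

Sn⁴⁺/Sn²⁺ is the cathode (higher E°), Mn²⁺/Mn the anode: E°cell = +0.12 − (-1.16) = +1.28 V, n = 2.
Overall: Sn⁴⁺(aq) + Mn(s) → Sn²⁺(aq) + Mn²⁺(aq)
Q = [Sn²⁺]·[Mn²⁺] / ([Sn⁴⁺]); log Q = 1.194.
E = E° − (0.0592/n) log Q = +1.28 − (0.0592/2)(1.194) = +1.245 V.

+1.245 V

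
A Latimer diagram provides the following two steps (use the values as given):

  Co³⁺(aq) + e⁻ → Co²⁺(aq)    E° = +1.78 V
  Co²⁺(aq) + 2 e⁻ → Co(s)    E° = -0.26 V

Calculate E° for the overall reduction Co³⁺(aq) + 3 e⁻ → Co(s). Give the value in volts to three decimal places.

Adding the free-energy changes (−nFE°) of the two steps gives −n₃FE°₃ = −n₁FE°₁ − n₂FE°₂.
E°₃ = (1×+1.78 + 2×-0.26) / 3 = (+1.260) / 3 = +0.420 V.

+0.420 V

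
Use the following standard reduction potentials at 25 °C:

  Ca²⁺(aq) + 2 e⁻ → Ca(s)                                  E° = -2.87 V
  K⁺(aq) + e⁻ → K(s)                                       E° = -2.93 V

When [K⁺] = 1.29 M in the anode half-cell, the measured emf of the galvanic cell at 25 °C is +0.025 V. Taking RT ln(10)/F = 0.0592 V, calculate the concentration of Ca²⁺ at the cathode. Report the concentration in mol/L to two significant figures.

0.11 M

Ca²⁺/Ca is the cathode, K⁺/K the anode: E°cell = +0.06 V, n = 2.
Overall reaction: Ca²⁺(aq) + 2 K(s) → Ca(s) + 2 K⁺(aq); Q = [K⁺]^2/[Ca²⁺]^1.
From E = E° − (0.0592/n) log Q: log Q = (E° − E)·n/0.0592 = (+0.06 − (+0.025))·2/0.0592 = 1.1824.
So 1·log[Ca²⁺] = 2·log(1.29) − log Q = 0.2212 − (1.1824) = -0.9612; [Ca²⁺] = 10^(-0.9612) ≈ 0.11 M.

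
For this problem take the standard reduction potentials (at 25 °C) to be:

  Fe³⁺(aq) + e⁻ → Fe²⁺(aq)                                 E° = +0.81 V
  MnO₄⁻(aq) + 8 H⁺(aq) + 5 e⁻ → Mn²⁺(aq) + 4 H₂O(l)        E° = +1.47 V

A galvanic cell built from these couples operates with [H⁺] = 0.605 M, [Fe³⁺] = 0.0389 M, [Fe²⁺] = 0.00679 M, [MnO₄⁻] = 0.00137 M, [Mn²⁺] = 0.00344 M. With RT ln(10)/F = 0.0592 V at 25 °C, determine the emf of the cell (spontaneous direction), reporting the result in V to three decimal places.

+0.590 V

MnO₄⁻/Mn²⁺ is the cathode (higher E°), Fe³⁺/Fe²⁺ the anode: E°cell = +1.47 − (+0.81) = +0.66 V, n = 5.
Overall: MnO₄⁻(aq) + 8 H⁺(aq) + 5 Fe²⁺(aq) → Mn²⁺(aq) + 4 H₂O(l) + 5 Fe³⁺(aq)
Q = [Mn²⁺]·[Fe³⁺]^5 / ([MnO₄⁻]·[H⁺]^8·[Fe²⁺]^5); log Q = 5.936.
E = E° − (0.0592/n) log Q = +0.66 − (0.0592/5)(5.936) = +0.590 V.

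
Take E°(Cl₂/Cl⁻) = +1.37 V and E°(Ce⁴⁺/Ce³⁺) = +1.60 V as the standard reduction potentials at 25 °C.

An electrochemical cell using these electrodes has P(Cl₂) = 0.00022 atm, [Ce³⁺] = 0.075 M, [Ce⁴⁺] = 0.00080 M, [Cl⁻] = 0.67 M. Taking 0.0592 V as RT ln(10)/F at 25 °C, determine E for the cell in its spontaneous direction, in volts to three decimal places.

+0.211 V

Ce⁴⁺/Ce³⁺ is the cathode (higher E°), Cl₂/Cl⁻ the anode: E°cell = +1.60 − (+1.37) = +0.23 V, n = 2.
Overall: 2 Ce⁴⁺(aq) + 2 Cl⁻(aq) → 2 Ce³⁺(aq) + Cl₂(g)
Q = [Ce³⁺]^2·P(Cl₂) / ([Ce⁴⁺]^2·[Cl⁻]^2); log Q = 0.634.
E = E° − (0.0592/n) log Q = +0.23 − (0.0592/2)(0.634) = +0.211 V.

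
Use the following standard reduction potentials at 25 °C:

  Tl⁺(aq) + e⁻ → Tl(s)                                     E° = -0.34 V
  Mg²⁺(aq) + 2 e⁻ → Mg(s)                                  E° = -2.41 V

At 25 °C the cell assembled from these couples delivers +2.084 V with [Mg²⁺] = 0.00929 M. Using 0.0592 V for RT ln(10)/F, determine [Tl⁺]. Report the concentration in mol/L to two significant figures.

Tl⁺/Tl is the cathode, Mg²⁺/Mg the anode: E°cell = +2.07 V, n = 2.
Overall reaction: 2 Tl⁺(aq) + Mg(s) → 2 Tl(s) + Mg²⁺(aq); Q = [Mg²⁺]^1/[Tl⁺]^2.
From E = E° − (0.0592/n) log Q: log Q = (E° − E)·n/0.0592 = (+2.07 − (+2.084))·2/0.0592 = -0.4730.
So 2·log[Tl⁺] = 1·log(0.00929) − log Q = -2.0320 − (-0.4730) = -1.5590; log[Tl⁺] = -1.5590 / 2 = -0.7795; [Tl⁺] = 10^(-0.7795) ≈ 0.17 M.

0.17 M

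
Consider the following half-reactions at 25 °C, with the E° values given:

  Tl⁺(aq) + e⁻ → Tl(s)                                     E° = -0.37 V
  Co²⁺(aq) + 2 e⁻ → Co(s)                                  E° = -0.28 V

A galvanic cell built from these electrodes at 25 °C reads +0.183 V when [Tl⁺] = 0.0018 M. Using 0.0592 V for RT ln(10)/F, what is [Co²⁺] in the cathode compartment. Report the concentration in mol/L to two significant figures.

Co²⁺/Co is the cathode, Tl⁺/Tl the anode: E°cell = +0.09 V, n = 2.
Overall reaction: Co²⁺(aq) + 2 Tl(s) → Co(s) + 2 Tl⁺(aq); Q = [Tl⁺]^2/[Co²⁺]^1.
From E = E° − (0.0592/n) log Q: log Q = (E° − E)·n/0.0592 = (+0.09 − (+0.183))·2/0.0592 = -3.1419.
So 1·log[Co²⁺] = 2·log(0.0018) − log Q = -5.4895 − (-3.1419) = -2.3476; [Co²⁺] = 10^(-2.3476) ≈ 0.0045 M.

0.0045 M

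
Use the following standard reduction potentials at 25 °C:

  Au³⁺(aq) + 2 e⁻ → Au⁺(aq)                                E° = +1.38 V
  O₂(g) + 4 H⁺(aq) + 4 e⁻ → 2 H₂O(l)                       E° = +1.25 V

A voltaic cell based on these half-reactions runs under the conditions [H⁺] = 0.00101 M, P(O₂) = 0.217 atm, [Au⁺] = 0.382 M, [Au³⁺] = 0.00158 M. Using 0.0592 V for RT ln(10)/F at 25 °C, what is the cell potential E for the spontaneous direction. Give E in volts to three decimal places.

+0.247 V

Au³⁺/Au⁺ is the cathode (higher E°), O₂/H₂O the anode: E°cell = +1.38 − (+1.25) = +0.13 V, n = 4.
Overall: 2 Au³⁺(aq) + 2 H₂O(l) → 2 Au⁺(aq) + O₂(g) + 4 H⁺(aq)
Q = [Au⁺]^2·P(O₂)·[H⁺]^4 / ([Au³⁺]^2); log Q = -7.879.
E = E° − (0.0592/n) log Q = +0.13 − (0.0592/4)(-7.879) = +0.247 V.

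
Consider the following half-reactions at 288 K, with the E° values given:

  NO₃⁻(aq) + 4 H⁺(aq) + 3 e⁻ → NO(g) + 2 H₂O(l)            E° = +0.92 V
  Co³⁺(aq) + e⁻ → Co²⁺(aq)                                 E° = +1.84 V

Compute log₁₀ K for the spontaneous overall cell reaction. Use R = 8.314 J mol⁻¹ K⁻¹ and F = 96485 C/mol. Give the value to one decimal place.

48.3

Cathode: Co³⁺/Co²⁺; anode: NO₃⁻/NO. E°cell = (+1.84) − (+0.92) = +0.92 V, with n = 3.
ΔG° = −nFE° = −RT ln K, so ln K = nFE°/(RT) = (3)(96485)(+0.92) / ((8.314)(288)) = 111.216.
log₁₀ K = 111.216 / ln 10 = 48.3.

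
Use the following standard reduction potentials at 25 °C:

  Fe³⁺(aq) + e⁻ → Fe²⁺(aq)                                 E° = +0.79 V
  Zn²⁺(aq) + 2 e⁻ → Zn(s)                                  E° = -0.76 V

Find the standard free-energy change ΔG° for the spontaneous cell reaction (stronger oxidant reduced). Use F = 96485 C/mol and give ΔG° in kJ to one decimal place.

Fe³⁺/Fe²⁺ (E° = +0.79 V) is the cathode; Zn²⁺/Zn (E° = -0.76 V) is the anode, so E°cell = +1.55 V.
Balancing electrons gives n = 2 (lcm of 1 and 2).
ΔG° = −nFE° = −(2)(96485)(+1.55) = -299,104 J = -299.1 kJ.

-299.1 kJ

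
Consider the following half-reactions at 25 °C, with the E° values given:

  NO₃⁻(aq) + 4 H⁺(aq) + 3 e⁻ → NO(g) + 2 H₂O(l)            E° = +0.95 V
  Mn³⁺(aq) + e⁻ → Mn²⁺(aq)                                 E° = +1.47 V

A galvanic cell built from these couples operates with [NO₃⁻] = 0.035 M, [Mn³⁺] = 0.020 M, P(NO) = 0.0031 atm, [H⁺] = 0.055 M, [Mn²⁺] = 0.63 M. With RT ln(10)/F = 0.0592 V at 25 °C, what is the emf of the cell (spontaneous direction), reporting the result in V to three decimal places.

+0.510 V

Mn³⁺/Mn²⁺ is the cathode (higher E°), NO₃⁻/NO the anode: E°cell = +1.47 − (+0.95) = +0.52 V, n = 3.
Overall: 3 Mn³⁺(aq) + NO(g) + 2 H₂O(l) → 3 Mn²⁺(aq) + NO₃⁻(aq) + 4 H⁺(aq)
Q = [Mn²⁺]^3·[NO₃⁻]·[H⁺]^4 / ([Mn³⁺]^3·P(NO)); log Q = 0.509.
E = E° − (0.0592/n) log Q = +0.52 − (0.0592/3)(0.509) = +0.510 V.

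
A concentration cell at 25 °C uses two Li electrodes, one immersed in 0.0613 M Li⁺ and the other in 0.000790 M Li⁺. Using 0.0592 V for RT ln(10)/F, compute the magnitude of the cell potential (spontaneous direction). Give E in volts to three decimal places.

+0.112 V

For a concentration cell E°cell = 0. The 0.0613 M side is the cathode (reduction is favoured where [Li⁺] is higher).
With n = 1, E = −(0.0592/1) log([Li⁺]ₐₙ/[Li⁺]꜀ₐₜ) = −(0.0592/1) log(0.00079/0.0613) = −(0.0592/1)(-1.890) = +0.112 V.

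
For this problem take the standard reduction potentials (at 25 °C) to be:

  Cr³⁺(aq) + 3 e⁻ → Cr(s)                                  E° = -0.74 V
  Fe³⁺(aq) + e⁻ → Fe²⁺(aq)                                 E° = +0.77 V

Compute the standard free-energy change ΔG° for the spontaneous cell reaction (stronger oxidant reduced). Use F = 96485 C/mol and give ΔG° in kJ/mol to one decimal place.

-437.1 kJ/mol

Fe³⁺/Fe²⁺ (E° = +0.77 V) is the cathode; Cr³⁺/Cr (E° = -0.74 V) is the anode, so E°cell = +1.51 V.
Balancing electrons gives n = 3 (lcm of 1 and 3).
ΔG° = −nFE° = −(3)(96485)(+1.51) = -437,077 J = -437.1 kJ/mol.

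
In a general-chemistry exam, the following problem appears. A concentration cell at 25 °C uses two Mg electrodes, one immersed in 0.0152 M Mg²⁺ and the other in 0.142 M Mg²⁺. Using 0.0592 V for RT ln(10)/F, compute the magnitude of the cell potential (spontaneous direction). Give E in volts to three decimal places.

For a concentration cell E°cell = 0. The 0.142 M side is the cathode (reduction is favoured where [Mg²⁺] is higher).
With n = 2, E = −(0.0592/2) log([Mg²⁺]ₐₙ/[Mg²⁺]꜀ₐₜ) = −(0.0592/2) log(0.0152/0.142) = −(0.0592/2)(-0.970) = +0.029 V.

+0.029 V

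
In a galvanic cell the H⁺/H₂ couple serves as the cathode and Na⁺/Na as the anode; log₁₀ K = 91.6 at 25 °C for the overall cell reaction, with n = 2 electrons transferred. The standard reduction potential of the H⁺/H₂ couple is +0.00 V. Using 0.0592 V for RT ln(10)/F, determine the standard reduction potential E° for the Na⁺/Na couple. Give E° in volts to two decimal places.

E°cell = (0.0592/n)·log K = (0.0592/2)(91.6) = +2.711 V.
Since H⁺/H₂ is the cathode and Na⁺/Na the anode, E°cell = E°(H⁺/H₂) − E°(Na⁺/Na).
So E°(Na⁺/Na) = E°(H⁺/H₂) − E°cell = (+0.00) − (+2.711) = -2.71 V.

-2.71 V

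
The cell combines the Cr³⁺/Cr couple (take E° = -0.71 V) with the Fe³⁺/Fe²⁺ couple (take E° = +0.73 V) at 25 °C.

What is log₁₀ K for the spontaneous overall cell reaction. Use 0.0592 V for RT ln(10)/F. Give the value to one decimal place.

Cathode: Fe³⁺/Fe²⁺; anode: Cr³⁺/Cr. E°cell = +1.44 V, n = 3.
log K = nE°cell / 0.0592 = (3)(+1.44) / 0.0592 = 73.0.

73.0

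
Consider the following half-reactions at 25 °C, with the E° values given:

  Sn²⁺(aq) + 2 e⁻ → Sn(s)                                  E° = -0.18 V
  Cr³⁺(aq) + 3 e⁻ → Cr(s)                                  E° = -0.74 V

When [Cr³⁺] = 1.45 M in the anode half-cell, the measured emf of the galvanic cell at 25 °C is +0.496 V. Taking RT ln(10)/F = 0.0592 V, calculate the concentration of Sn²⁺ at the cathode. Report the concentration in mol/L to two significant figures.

Sn²⁺/Sn is the cathode, Cr³⁺/Cr the anode: E°cell = +0.56 V, n = 6.
Overall reaction: 3 Sn²⁺(aq) + 2 Cr(s) → 3 Sn(s) + 2 Cr³⁺(aq); Q = [Cr³⁺]^2/[Sn²⁺]^3.
From E = E° − (0.0592/n) log Q: log Q = (E° − E)·n/0.0592 = (+0.56 − (+0.496))·6/0.0592 = 6.4865.
So 3·log[Sn²⁺] = 2·log(1.45) − log Q = 0.3227 − (6.4865) = -6.1638; log[Sn²⁺] = -6.1638 / 3 = -2.0546; [Sn²⁺] = 10^(-2.0546) ≈ 0.0088 M.

0.0088 M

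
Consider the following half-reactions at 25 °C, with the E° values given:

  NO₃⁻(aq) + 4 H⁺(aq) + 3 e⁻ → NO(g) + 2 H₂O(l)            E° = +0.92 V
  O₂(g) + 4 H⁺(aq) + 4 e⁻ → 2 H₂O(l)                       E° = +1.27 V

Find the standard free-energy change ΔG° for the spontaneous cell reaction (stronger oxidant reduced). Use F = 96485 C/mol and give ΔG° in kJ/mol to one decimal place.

O₂/H₂O (E° = +1.27 V) is the cathode; NO₃⁻/NO (E° = +0.92 V) is the anode, so E°cell = +0.35 V.
Balancing electrons gives n = 12 (lcm of 4 and 3).
ΔG° = −nFE° = −(12)(96485)(+0.35) = -405,237 J = -405.2 kJ/mol.

-405.2 kJ/mol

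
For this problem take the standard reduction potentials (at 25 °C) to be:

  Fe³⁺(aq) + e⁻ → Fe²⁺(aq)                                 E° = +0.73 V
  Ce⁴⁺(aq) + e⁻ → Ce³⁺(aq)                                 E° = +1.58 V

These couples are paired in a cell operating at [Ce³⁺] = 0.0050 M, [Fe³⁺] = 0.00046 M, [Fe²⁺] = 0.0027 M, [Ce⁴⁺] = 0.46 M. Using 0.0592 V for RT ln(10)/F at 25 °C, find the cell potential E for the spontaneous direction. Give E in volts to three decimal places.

Ce⁴⁺/Ce³⁺ is the cathode (higher E°), Fe³⁺/Fe²⁺ the anode: E°cell = +1.58 − (+0.73) = +0.85 V, n = 1.
Overall: Ce⁴⁺(aq) + Fe²⁺(aq) → Ce³⁺(aq) + Fe³⁺(aq)
Q = [Ce³⁺]·[Fe³⁺] / ([Ce⁴⁺]·[Fe²⁺]); log Q = -2.732.
E = E° − (0.0592/n) log Q = +0.85 − (0.0592/1)(-2.732) = +1.012 V.

+1.012 V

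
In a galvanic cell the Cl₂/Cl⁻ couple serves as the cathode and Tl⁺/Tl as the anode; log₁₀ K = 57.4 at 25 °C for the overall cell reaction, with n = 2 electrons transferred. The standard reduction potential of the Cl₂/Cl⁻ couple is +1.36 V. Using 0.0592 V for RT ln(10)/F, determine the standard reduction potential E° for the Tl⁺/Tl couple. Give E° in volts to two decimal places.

E°cell = (0.0592/n)·log K = (0.0592/2)(57.4) = +1.699 V.
Since Cl₂/Cl⁻ is the cathode and Tl⁺/Tl the anode, E°cell = E°(Cl₂/Cl⁻) − E°(Tl⁺/Tl).
So E°(Tl⁺/Tl) = E°(Cl₂/Cl⁻) − E°cell = (+1.36) − (+1.699) = -0.34 V.

-0.34 V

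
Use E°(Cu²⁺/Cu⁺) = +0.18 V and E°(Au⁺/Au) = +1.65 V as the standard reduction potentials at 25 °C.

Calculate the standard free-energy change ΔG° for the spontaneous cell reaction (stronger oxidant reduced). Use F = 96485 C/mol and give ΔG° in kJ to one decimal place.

Au⁺/Au (E° = +1.65 V) is the cathode; Cu²⁺/Cu⁺ (E° = +0.18 V) is the anode, so E°cell = +1.47 V.
Balancing electrons gives n = 1 (lcm of 1 and 1).
ΔG° = −nFE° = −(1)(96485)(+1.47) = -141,833 J = -141.8 kJ.

-141.8 kJ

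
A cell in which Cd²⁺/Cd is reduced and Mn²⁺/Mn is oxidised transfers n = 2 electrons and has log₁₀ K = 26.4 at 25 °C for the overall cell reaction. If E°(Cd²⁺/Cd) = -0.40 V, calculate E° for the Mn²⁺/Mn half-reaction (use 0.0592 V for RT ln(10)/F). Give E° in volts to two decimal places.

-1.18 V

E°cell = (0.0592/n)·log K = (0.0592/2)(26.4) = +0.781 V.
Since Cd²⁺/Cd is the cathode and Mn²⁺/Mn the anode, E°cell = E°(Cd²⁺/Cd) − E°(Mn²⁺/Mn).
So E°(Mn²⁺/Mn) = E°(Cd²⁺/Cd) − E°cell = (-0.40) − (+0.781) = -1.18 V.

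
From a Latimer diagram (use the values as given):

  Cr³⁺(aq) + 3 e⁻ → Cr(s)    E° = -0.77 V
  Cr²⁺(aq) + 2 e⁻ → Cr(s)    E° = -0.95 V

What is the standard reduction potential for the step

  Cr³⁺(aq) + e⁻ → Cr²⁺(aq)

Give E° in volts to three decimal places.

Sequential free energies add, so n₃E°₃ = n₁E°₁ + n₂E°₂.
With n₃ = 3, and the known step contributing 2×(-0.95) V, the unknown satisfies 1·E° = 3×(-0.77) − 2×(-0.95) = -0.410.
E° = -0.410 / 1 = -0.410 V.

-0.410 V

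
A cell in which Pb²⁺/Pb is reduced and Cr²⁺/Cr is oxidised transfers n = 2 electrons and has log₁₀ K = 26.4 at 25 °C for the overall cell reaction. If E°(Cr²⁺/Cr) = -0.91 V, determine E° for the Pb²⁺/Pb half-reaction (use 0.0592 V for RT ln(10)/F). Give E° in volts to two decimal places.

E°cell = (0.0592/n)·log K = (0.0592/2)(26.4) = +0.781 V.
Since Pb²⁺/Pb is the cathode and Cr²⁺/Cr the anode, E°cell = E°(Pb²⁺/Pb) − E°(Cr²⁺/Cr).
So E°(Pb²⁺/Pb) = E°cell + E°(Cr²⁺/Cr) = +0.781 + (-0.91) = -0.13 V.

-0.13 V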